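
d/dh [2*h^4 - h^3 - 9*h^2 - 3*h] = 8*h^3 - 3*h^2 - 18*h - 3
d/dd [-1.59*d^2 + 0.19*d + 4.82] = 0.19 - 3.18*d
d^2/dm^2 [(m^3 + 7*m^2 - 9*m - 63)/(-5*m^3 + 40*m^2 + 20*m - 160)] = 2*(-3*m^6 + 3*m^5 + 54*m^4 - 380*m^3 + 924*m^2 + 768*m + 2224)/(m^9 - 24*m^8 + 180*m^7 - 224*m^6 - 2256*m^5 + 4992*m^4 + 9152*m^3 - 23040*m^2 - 12288*m + 32768)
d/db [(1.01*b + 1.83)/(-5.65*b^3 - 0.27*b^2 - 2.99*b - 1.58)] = (11.413*b^3 + 31.2912*b^2 + 0.9882*b + 3.8759)/(31.9225*b^6 + 3.051*b^5 + 33.8599*b^4 + 19.4686*b^3 + 9.7933*b^2 + 9.4484*b + 2.4964)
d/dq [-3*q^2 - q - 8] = -6*q - 1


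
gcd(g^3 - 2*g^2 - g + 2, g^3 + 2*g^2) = 1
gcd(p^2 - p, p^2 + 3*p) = p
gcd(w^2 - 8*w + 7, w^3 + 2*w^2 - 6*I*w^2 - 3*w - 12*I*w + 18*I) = w - 1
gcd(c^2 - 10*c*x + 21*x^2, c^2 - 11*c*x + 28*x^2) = -c + 7*x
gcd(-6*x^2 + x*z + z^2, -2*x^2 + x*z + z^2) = 1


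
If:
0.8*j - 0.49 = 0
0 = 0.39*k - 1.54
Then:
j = 0.61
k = 3.95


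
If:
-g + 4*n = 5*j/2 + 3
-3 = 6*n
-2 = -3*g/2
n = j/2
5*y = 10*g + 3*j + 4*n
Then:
No Solution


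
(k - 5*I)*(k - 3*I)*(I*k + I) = I*k^3 + 8*k^2 + I*k^2 + 8*k - 15*I*k - 15*I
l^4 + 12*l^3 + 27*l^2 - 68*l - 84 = (l - 2)*(l + 1)*(l + 6)*(l + 7)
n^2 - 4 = (n - 2)*(n + 2)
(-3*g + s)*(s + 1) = -3*g*s - 3*g + s^2 + s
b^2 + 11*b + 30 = (b + 5)*(b + 6)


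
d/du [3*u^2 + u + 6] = 6*u + 1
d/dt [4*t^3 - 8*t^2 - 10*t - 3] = 12*t^2 - 16*t - 10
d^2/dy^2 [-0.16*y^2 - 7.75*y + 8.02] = -0.320000000000000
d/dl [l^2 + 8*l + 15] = 2*l + 8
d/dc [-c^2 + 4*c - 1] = 4 - 2*c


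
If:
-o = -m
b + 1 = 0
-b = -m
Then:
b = -1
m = -1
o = -1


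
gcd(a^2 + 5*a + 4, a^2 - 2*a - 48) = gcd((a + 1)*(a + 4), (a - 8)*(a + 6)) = 1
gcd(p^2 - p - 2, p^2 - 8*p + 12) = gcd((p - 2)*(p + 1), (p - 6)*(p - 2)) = p - 2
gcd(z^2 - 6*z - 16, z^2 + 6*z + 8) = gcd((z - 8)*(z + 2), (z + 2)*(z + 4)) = z + 2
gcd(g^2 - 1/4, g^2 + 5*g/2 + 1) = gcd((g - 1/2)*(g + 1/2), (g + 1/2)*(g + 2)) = g + 1/2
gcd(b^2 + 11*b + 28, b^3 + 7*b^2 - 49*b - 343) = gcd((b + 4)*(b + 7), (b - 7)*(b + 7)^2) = b + 7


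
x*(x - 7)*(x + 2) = x^3 - 5*x^2 - 14*x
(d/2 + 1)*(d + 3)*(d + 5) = d^3/2 + 5*d^2 + 31*d/2 + 15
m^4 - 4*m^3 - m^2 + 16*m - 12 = (m - 3)*(m - 2)*(m - 1)*(m + 2)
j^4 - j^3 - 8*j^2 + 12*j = j*(j - 2)^2*(j + 3)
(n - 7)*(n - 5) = n^2 - 12*n + 35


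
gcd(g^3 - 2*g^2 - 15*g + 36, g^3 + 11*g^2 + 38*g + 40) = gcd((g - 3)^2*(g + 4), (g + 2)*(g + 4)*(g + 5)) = g + 4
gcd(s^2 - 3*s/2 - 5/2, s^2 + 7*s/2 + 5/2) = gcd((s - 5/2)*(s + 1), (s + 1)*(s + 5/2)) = s + 1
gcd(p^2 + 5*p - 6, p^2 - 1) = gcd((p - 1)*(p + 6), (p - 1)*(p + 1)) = p - 1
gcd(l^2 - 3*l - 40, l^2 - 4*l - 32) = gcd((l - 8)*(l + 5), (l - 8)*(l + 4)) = l - 8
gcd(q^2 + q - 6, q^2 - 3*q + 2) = q - 2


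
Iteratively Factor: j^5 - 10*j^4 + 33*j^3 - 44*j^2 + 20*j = (j)*(j^4 - 10*j^3 + 33*j^2 - 44*j + 20) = j*(j - 1)*(j^3 - 9*j^2 + 24*j - 20) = j*(j - 2)*(j - 1)*(j^2 - 7*j + 10) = j*(j - 2)^2*(j - 1)*(j - 5)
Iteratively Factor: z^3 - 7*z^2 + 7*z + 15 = (z - 3)*(z^2 - 4*z - 5) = (z - 5)*(z - 3)*(z + 1)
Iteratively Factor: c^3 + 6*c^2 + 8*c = (c + 4)*(c^2 + 2*c) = c*(c + 4)*(c + 2)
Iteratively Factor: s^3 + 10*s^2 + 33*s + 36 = (s + 3)*(s^2 + 7*s + 12) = (s + 3)*(s + 4)*(s + 3)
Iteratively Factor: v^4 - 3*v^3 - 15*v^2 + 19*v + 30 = (v + 1)*(v^3 - 4*v^2 - 11*v + 30) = (v - 2)*(v + 1)*(v^2 - 2*v - 15) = (v - 5)*(v - 2)*(v + 1)*(v + 3)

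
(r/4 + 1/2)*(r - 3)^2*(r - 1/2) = r^4/4 - 9*r^3/8 - r^2/4 + 39*r/8 - 9/4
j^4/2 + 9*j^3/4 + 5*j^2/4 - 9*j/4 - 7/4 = (j/2 + 1/2)*(j - 1)*(j + 1)*(j + 7/2)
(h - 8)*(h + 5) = h^2 - 3*h - 40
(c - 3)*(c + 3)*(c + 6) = c^3 + 6*c^2 - 9*c - 54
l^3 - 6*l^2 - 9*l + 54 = (l - 6)*(l - 3)*(l + 3)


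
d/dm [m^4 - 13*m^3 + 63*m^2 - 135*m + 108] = 4*m^3 - 39*m^2 + 126*m - 135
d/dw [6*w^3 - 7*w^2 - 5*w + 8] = 18*w^2 - 14*w - 5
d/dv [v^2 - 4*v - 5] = 2*v - 4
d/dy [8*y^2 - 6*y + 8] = 16*y - 6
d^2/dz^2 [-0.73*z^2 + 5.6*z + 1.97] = -1.46000000000000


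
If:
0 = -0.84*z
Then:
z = 0.00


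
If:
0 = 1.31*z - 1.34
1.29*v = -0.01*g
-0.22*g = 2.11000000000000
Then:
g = -9.59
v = 0.07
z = 1.02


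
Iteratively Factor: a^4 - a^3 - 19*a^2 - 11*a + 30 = (a - 5)*(a^3 + 4*a^2 + a - 6) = (a - 5)*(a + 2)*(a^2 + 2*a - 3) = (a - 5)*(a - 1)*(a + 2)*(a + 3)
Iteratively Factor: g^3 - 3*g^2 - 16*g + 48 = (g - 3)*(g^2 - 16) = (g - 3)*(g + 4)*(g - 4)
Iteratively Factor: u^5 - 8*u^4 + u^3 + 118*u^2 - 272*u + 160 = (u - 2)*(u^4 - 6*u^3 - 11*u^2 + 96*u - 80) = (u - 4)*(u - 2)*(u^3 - 2*u^2 - 19*u + 20) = (u - 5)*(u - 4)*(u - 2)*(u^2 + 3*u - 4) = (u - 5)*(u - 4)*(u - 2)*(u - 1)*(u + 4)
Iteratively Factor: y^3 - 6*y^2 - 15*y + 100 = (y - 5)*(y^2 - y - 20) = (y - 5)*(y + 4)*(y - 5)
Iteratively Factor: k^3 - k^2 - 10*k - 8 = (k + 1)*(k^2 - 2*k - 8) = (k + 1)*(k + 2)*(k - 4)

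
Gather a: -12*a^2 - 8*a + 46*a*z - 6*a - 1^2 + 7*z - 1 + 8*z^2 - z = -12*a^2 + a*(46*z - 14) + 8*z^2 + 6*z - 2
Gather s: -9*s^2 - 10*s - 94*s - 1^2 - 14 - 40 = -9*s^2 - 104*s - 55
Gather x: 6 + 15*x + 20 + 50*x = 65*x + 26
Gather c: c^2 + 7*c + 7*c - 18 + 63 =c^2 + 14*c + 45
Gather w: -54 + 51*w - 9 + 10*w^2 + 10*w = 10*w^2 + 61*w - 63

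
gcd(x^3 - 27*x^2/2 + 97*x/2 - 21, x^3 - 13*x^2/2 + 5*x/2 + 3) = x - 6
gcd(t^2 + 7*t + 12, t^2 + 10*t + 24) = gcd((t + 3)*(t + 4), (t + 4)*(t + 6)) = t + 4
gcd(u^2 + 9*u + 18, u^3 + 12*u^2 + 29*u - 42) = u + 6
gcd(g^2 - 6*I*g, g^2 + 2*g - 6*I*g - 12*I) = g - 6*I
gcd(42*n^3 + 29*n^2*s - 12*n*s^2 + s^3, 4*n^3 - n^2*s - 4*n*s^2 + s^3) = n + s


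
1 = 1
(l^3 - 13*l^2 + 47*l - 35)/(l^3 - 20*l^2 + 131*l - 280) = (l - 1)/(l - 8)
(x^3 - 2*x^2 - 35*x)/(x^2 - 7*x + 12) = x*(x^2 - 2*x - 35)/(x^2 - 7*x + 12)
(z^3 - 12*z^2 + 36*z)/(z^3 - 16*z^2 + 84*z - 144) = z/(z - 4)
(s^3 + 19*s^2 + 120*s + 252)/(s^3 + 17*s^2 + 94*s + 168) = (s + 6)/(s + 4)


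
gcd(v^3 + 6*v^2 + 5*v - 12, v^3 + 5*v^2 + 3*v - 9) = v^2 + 2*v - 3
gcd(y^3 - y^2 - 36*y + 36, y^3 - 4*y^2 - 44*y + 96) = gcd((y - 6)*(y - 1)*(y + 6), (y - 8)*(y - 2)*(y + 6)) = y + 6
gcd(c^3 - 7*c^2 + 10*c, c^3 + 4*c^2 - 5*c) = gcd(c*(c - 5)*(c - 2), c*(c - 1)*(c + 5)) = c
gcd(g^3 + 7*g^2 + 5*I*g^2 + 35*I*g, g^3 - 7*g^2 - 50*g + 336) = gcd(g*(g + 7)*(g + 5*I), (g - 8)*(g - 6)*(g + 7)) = g + 7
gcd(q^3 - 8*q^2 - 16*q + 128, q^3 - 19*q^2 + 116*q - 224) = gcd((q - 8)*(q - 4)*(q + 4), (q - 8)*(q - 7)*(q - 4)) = q^2 - 12*q + 32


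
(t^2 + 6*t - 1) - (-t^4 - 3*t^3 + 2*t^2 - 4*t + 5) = t^4 + 3*t^3 - t^2 + 10*t - 6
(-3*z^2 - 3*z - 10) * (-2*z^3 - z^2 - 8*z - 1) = 6*z^5 + 9*z^4 + 47*z^3 + 37*z^2 + 83*z + 10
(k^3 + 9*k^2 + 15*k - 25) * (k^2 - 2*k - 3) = k^5 + 7*k^4 - 6*k^3 - 82*k^2 + 5*k + 75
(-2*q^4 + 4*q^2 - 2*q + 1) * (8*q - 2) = -16*q^5 + 4*q^4 + 32*q^3 - 24*q^2 + 12*q - 2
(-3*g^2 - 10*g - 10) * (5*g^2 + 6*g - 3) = -15*g^4 - 68*g^3 - 101*g^2 - 30*g + 30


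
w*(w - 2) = w^2 - 2*w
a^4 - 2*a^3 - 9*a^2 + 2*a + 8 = (a - 4)*(a - 1)*(a + 1)*(a + 2)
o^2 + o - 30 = (o - 5)*(o + 6)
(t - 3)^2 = t^2 - 6*t + 9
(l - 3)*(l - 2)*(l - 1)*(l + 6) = l^4 - 25*l^2 + 60*l - 36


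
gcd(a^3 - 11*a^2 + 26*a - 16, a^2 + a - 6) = a - 2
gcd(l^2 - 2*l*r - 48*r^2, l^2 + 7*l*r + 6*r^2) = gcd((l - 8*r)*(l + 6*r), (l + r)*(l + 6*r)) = l + 6*r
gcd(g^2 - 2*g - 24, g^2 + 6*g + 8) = g + 4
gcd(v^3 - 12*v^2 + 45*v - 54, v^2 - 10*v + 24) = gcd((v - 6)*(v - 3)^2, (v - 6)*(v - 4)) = v - 6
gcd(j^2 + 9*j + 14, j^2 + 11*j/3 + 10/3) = j + 2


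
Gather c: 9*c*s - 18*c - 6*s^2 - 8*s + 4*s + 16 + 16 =c*(9*s - 18) - 6*s^2 - 4*s + 32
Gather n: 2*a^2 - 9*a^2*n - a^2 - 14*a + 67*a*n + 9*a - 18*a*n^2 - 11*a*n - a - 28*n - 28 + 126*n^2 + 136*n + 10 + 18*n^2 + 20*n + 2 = a^2 - 6*a + n^2*(144 - 18*a) + n*(-9*a^2 + 56*a + 128) - 16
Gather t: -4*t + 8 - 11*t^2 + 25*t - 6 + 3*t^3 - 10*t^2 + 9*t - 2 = 3*t^3 - 21*t^2 + 30*t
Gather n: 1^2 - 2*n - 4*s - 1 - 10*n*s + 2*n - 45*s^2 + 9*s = -10*n*s - 45*s^2 + 5*s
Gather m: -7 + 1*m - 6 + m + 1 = 2*m - 12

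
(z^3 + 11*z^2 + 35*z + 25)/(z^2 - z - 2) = (z^2 + 10*z + 25)/(z - 2)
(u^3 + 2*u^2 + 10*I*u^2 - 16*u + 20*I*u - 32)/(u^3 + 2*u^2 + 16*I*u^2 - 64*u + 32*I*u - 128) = (u + 2*I)/(u + 8*I)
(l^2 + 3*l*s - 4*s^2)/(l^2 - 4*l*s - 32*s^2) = (-l + s)/(-l + 8*s)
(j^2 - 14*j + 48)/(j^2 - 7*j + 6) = (j - 8)/(j - 1)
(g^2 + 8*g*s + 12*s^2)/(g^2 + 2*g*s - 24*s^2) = (-g - 2*s)/(-g + 4*s)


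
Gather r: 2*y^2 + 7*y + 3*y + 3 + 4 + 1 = 2*y^2 + 10*y + 8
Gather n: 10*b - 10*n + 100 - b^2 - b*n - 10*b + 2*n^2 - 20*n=-b^2 + 2*n^2 + n*(-b - 30) + 100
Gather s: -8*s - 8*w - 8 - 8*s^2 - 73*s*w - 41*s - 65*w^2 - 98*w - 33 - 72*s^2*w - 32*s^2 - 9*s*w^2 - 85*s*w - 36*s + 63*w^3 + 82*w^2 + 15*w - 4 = s^2*(-72*w - 40) + s*(-9*w^2 - 158*w - 85) + 63*w^3 + 17*w^2 - 91*w - 45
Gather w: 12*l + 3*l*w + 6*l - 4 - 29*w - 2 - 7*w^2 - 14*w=18*l - 7*w^2 + w*(3*l - 43) - 6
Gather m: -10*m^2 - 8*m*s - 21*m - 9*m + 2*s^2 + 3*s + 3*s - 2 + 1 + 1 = -10*m^2 + m*(-8*s - 30) + 2*s^2 + 6*s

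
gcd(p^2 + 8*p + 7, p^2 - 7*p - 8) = p + 1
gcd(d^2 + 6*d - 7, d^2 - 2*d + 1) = d - 1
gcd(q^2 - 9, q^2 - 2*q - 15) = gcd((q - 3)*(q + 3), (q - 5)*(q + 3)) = q + 3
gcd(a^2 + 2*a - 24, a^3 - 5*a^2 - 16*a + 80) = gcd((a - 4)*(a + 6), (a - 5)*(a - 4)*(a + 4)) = a - 4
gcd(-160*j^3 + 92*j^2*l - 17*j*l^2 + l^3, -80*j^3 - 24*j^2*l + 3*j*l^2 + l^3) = 5*j - l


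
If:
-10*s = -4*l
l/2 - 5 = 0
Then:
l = 10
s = 4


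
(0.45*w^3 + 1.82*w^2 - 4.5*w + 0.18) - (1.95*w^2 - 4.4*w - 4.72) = 0.45*w^3 - 0.13*w^2 - 0.0999999999999996*w + 4.9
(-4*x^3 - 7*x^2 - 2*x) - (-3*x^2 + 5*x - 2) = -4*x^3 - 4*x^2 - 7*x + 2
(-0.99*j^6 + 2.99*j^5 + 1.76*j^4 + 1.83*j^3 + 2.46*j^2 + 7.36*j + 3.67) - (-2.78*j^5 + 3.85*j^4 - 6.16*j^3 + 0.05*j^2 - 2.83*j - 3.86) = -0.99*j^6 + 5.77*j^5 - 2.09*j^4 + 7.99*j^3 + 2.41*j^2 + 10.19*j + 7.53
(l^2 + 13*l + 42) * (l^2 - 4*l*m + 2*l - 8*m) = l^4 - 4*l^3*m + 15*l^3 - 60*l^2*m + 68*l^2 - 272*l*m + 84*l - 336*m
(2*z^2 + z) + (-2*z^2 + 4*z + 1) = 5*z + 1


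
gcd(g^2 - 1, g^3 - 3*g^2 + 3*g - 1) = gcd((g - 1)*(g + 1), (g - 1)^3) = g - 1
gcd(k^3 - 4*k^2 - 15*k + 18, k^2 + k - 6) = k + 3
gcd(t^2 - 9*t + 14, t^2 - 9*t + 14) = t^2 - 9*t + 14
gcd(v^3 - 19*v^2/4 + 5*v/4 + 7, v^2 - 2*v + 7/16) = v - 7/4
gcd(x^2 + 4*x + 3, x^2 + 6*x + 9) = x + 3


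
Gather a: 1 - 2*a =1 - 2*a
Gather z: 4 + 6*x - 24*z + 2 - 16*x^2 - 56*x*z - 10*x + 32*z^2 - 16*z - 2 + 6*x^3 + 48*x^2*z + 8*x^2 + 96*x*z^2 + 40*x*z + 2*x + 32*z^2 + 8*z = 6*x^3 - 8*x^2 - 2*x + z^2*(96*x + 64) + z*(48*x^2 - 16*x - 32) + 4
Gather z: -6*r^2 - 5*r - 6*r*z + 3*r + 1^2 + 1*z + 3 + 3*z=-6*r^2 - 2*r + z*(4 - 6*r) + 4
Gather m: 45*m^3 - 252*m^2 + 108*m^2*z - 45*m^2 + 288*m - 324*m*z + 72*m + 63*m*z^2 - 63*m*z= 45*m^3 + m^2*(108*z - 297) + m*(63*z^2 - 387*z + 360)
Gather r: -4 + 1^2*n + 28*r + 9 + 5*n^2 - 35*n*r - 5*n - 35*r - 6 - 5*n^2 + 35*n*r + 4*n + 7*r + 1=0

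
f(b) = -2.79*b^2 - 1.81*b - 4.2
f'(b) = -5.58*b - 1.81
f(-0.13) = -4.01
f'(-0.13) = -1.08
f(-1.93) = -11.10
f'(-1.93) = 8.96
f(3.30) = -40.56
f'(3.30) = -20.22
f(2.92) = -33.27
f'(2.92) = -18.10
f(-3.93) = -40.18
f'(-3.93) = 20.12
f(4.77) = -76.31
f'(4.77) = -28.43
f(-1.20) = -6.05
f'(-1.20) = 4.89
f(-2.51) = -17.23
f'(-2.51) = 12.20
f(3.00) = -34.74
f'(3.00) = -18.55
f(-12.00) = -384.24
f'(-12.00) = 65.15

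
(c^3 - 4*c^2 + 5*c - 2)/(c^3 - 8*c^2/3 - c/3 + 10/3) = 3*(c^2 - 2*c + 1)/(3*c^2 - 2*c - 5)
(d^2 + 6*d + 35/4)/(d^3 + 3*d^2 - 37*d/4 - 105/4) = 1/(d - 3)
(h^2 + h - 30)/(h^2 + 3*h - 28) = (h^2 + h - 30)/(h^2 + 3*h - 28)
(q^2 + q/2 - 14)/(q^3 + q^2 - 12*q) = (q - 7/2)/(q*(q - 3))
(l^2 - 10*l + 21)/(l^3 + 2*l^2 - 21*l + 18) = (l - 7)/(l^2 + 5*l - 6)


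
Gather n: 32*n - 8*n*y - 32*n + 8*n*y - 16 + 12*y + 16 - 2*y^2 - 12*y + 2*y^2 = 0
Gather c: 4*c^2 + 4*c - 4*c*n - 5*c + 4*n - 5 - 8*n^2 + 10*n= 4*c^2 + c*(-4*n - 1) - 8*n^2 + 14*n - 5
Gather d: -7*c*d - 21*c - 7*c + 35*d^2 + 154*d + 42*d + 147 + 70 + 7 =-28*c + 35*d^2 + d*(196 - 7*c) + 224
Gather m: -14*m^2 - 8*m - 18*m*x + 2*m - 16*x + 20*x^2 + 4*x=-14*m^2 + m*(-18*x - 6) + 20*x^2 - 12*x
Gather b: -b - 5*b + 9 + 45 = 54 - 6*b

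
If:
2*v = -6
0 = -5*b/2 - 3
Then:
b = -6/5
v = -3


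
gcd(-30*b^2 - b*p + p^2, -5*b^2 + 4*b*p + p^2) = 5*b + p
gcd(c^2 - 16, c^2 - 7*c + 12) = c - 4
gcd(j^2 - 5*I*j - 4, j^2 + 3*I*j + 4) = j - I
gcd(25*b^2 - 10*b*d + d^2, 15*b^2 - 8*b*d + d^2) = 5*b - d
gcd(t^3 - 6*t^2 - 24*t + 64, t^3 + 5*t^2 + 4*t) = t + 4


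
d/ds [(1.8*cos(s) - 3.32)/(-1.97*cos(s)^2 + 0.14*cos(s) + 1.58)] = (-3.546*cos(s)^2 + 13.0808*cos(s) - 3.3088)*sin(s)/(3.8809*cos(s)^4 - 0.5516*cos(s)^3 - 6.2056*cos(s)^2 + 0.4424*cos(s) + 2.4964)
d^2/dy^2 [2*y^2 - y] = 4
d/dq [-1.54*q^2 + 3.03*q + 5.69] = 3.03 - 3.08*q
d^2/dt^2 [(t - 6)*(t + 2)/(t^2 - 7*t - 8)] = 6*(t^3 - 4*t^2 + 52*t - 132)/(t^6 - 21*t^5 + 123*t^4 - 7*t^3 - 984*t^2 - 1344*t - 512)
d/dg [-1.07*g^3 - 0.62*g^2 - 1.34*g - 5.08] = -3.21*g^2 - 1.24*g - 1.34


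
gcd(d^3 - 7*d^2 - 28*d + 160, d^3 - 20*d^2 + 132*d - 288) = d - 8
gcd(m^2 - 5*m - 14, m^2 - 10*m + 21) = m - 7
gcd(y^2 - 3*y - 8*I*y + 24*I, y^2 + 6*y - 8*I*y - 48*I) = y - 8*I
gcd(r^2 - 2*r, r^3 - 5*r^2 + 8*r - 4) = r - 2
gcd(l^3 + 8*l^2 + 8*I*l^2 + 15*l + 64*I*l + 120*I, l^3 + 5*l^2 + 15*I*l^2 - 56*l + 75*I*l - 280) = l^2 + l*(5 + 8*I) + 40*I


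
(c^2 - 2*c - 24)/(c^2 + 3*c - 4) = (c - 6)/(c - 1)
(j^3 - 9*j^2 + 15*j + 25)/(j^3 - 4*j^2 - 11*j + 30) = (j^2 - 4*j - 5)/(j^2 + j - 6)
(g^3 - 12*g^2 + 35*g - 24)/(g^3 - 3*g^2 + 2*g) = (g^2 - 11*g + 24)/(g*(g - 2))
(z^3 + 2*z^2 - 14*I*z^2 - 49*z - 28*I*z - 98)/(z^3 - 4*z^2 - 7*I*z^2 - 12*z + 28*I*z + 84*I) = (z - 7*I)/(z - 6)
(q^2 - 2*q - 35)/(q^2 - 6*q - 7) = (q + 5)/(q + 1)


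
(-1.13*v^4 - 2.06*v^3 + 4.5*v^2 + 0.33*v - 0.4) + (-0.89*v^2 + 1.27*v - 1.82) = -1.13*v^4 - 2.06*v^3 + 3.61*v^2 + 1.6*v - 2.22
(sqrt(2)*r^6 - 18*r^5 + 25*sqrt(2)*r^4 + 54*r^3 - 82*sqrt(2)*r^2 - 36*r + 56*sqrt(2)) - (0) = sqrt(2)*r^6 - 18*r^5 + 25*sqrt(2)*r^4 + 54*r^3 - 82*sqrt(2)*r^2 - 36*r + 56*sqrt(2)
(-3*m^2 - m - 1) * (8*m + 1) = -24*m^3 - 11*m^2 - 9*m - 1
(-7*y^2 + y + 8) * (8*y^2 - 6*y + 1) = -56*y^4 + 50*y^3 + 51*y^2 - 47*y + 8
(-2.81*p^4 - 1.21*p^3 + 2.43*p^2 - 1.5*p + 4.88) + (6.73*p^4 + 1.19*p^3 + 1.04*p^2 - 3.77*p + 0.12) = 3.92*p^4 - 0.02*p^3 + 3.47*p^2 - 5.27*p + 5.0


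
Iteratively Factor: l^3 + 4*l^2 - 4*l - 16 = (l + 2)*(l^2 + 2*l - 8) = (l + 2)*(l + 4)*(l - 2)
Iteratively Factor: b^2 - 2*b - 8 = (b - 4)*(b + 2)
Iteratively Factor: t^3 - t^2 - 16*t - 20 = (t + 2)*(t^2 - 3*t - 10) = (t - 5)*(t + 2)*(t + 2)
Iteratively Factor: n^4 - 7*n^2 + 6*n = (n - 2)*(n^3 + 2*n^2 - 3*n) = (n - 2)*(n + 3)*(n^2 - n) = (n - 2)*(n - 1)*(n + 3)*(n)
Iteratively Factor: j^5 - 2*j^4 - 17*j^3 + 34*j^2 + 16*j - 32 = (j - 1)*(j^4 - j^3 - 18*j^2 + 16*j + 32) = (j - 4)*(j - 1)*(j^3 + 3*j^2 - 6*j - 8) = (j - 4)*(j - 1)*(j + 1)*(j^2 + 2*j - 8) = (j - 4)*(j - 2)*(j - 1)*(j + 1)*(j + 4)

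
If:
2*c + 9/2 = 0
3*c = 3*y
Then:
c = -9/4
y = -9/4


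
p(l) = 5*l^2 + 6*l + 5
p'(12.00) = 126.00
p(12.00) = 797.00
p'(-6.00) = -54.00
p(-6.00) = 149.00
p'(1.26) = 18.60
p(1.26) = 20.50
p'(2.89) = 34.90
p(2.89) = 64.10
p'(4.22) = 48.20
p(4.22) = 119.36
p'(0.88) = 14.80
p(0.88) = 14.15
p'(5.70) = 63.00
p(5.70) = 201.65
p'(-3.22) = -26.20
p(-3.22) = 37.52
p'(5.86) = 64.60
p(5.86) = 211.86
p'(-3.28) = -26.80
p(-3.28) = 39.11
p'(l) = 10*l + 6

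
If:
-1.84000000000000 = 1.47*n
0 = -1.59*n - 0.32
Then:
No Solution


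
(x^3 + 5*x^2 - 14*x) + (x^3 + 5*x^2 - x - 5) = 2*x^3 + 10*x^2 - 15*x - 5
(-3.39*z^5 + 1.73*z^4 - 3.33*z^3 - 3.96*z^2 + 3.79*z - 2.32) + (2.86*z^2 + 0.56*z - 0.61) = -3.39*z^5 + 1.73*z^4 - 3.33*z^3 - 1.1*z^2 + 4.35*z - 2.93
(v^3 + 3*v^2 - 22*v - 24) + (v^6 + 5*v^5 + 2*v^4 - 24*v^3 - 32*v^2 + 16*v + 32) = v^6 + 5*v^5 + 2*v^4 - 23*v^3 - 29*v^2 - 6*v + 8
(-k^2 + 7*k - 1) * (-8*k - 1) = 8*k^3 - 55*k^2 + k + 1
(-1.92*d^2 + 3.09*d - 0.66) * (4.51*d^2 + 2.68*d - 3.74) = -8.6592*d^4 + 8.7903*d^3 + 12.4854*d^2 - 13.3254*d + 2.4684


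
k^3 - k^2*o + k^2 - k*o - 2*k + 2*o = (k - 1)*(k + 2)*(k - o)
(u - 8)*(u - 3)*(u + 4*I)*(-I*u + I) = -I*u^4 + 4*u^3 + 12*I*u^3 - 48*u^2 - 35*I*u^2 + 140*u + 24*I*u - 96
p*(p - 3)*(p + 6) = p^3 + 3*p^2 - 18*p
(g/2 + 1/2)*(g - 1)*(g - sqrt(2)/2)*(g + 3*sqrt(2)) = g^4/2 + 5*sqrt(2)*g^3/4 - 2*g^2 - 5*sqrt(2)*g/4 + 3/2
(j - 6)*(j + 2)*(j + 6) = j^3 + 2*j^2 - 36*j - 72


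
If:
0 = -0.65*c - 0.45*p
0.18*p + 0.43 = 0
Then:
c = 1.65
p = -2.39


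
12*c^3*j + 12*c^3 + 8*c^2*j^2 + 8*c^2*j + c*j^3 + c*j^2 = (2*c + j)*(6*c + j)*(c*j + c)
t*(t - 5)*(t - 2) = t^3 - 7*t^2 + 10*t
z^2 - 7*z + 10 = (z - 5)*(z - 2)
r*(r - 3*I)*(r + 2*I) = r^3 - I*r^2 + 6*r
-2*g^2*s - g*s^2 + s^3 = s*(-2*g + s)*(g + s)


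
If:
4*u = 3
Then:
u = 3/4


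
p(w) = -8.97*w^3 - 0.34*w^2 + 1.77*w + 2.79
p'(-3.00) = -238.38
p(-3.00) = 236.61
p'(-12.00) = -3865.11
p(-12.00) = 15432.75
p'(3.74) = -377.18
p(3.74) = -464.60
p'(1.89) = -95.64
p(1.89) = -55.64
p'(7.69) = -1594.81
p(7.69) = -4082.87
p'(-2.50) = -164.72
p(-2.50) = 136.40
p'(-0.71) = -11.31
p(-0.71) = 4.57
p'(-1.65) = -70.37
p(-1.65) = 39.24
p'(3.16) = -269.09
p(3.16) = -278.06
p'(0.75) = -13.88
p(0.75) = 0.14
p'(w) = -26.91*w^2 - 0.68*w + 1.77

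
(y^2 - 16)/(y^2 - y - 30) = (16 - y^2)/(-y^2 + y + 30)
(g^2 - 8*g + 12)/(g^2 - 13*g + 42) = (g - 2)/(g - 7)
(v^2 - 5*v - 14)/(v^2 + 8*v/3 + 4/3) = 3*(v - 7)/(3*v + 2)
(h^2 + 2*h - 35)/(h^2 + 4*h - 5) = (h^2 + 2*h - 35)/(h^2 + 4*h - 5)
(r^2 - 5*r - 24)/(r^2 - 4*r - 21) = (r - 8)/(r - 7)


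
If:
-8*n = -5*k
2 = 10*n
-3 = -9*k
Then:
No Solution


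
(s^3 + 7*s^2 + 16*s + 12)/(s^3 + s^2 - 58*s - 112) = (s^2 + 5*s + 6)/(s^2 - s - 56)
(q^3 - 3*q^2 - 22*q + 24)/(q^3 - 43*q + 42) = (q + 4)/(q + 7)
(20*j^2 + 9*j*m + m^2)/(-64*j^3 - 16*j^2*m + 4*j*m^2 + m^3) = (-5*j - m)/(16*j^2 - m^2)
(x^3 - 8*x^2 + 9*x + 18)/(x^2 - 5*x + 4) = (x^3 - 8*x^2 + 9*x + 18)/(x^2 - 5*x + 4)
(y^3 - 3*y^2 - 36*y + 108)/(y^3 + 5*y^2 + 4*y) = (y^3 - 3*y^2 - 36*y + 108)/(y*(y^2 + 5*y + 4))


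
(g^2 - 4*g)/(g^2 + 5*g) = (g - 4)/(g + 5)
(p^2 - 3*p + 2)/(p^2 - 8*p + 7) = (p - 2)/(p - 7)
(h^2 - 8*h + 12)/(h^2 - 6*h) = (h - 2)/h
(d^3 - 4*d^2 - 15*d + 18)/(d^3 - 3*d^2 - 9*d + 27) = (d^2 - 7*d + 6)/(d^2 - 6*d + 9)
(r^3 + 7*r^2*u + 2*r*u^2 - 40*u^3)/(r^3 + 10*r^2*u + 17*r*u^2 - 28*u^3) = (r^2 + 3*r*u - 10*u^2)/(r^2 + 6*r*u - 7*u^2)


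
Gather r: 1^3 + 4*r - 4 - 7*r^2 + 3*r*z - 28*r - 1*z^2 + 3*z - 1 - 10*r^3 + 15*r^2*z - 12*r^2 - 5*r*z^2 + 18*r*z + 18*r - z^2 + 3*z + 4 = -10*r^3 + r^2*(15*z - 19) + r*(-5*z^2 + 21*z - 6) - 2*z^2 + 6*z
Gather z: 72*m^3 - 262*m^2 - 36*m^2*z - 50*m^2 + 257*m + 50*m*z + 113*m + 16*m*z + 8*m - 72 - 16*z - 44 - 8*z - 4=72*m^3 - 312*m^2 + 378*m + z*(-36*m^2 + 66*m - 24) - 120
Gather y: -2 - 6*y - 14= -6*y - 16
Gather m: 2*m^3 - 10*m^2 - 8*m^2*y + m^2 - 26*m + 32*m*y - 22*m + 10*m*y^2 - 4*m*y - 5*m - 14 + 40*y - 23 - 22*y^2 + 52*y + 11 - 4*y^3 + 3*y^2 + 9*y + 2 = 2*m^3 + m^2*(-8*y - 9) + m*(10*y^2 + 28*y - 53) - 4*y^3 - 19*y^2 + 101*y - 24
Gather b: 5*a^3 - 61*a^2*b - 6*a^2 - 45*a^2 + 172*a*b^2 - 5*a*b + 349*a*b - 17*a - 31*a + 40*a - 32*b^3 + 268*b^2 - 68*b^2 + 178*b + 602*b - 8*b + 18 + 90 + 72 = 5*a^3 - 51*a^2 - 8*a - 32*b^3 + b^2*(172*a + 200) + b*(-61*a^2 + 344*a + 772) + 180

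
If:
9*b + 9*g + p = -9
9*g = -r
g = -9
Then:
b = 8 - p/9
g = -9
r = 81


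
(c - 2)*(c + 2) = c^2 - 4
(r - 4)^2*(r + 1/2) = r^3 - 15*r^2/2 + 12*r + 8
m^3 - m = m*(m - 1)*(m + 1)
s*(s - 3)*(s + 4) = s^3 + s^2 - 12*s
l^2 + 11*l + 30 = (l + 5)*(l + 6)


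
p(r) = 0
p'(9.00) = 0.00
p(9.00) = 0.00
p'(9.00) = 0.00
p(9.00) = 0.00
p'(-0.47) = 0.00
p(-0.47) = 0.00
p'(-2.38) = 0.00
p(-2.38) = 0.00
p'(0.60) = 0.00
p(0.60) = 0.00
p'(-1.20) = 0.00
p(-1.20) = 0.00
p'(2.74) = 0.00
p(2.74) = 0.00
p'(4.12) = 0.00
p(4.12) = 0.00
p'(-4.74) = 0.00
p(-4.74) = 0.00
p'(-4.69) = 0.00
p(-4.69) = 0.00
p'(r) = 0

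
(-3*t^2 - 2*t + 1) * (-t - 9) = 3*t^3 + 29*t^2 + 17*t - 9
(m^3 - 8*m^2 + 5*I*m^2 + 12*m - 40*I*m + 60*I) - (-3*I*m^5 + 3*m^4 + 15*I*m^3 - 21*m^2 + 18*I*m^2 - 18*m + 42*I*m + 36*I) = 3*I*m^5 - 3*m^4 + m^3 - 15*I*m^3 + 13*m^2 - 13*I*m^2 + 30*m - 82*I*m + 24*I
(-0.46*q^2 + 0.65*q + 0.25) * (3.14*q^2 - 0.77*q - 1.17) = -1.4444*q^4 + 2.3952*q^3 + 0.8227*q^2 - 0.953*q - 0.2925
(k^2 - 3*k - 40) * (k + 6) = k^3 + 3*k^2 - 58*k - 240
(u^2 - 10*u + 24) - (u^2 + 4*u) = 24 - 14*u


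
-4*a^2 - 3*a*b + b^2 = (-4*a + b)*(a + b)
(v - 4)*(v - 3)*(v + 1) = v^3 - 6*v^2 + 5*v + 12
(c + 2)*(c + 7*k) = c^2 + 7*c*k + 2*c + 14*k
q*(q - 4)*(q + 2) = q^3 - 2*q^2 - 8*q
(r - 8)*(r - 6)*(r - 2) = r^3 - 16*r^2 + 76*r - 96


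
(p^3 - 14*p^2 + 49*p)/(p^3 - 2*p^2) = (p^2 - 14*p + 49)/(p*(p - 2))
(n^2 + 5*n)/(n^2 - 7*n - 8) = n*(n + 5)/(n^2 - 7*n - 8)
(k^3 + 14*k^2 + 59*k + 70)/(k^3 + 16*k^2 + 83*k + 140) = (k + 2)/(k + 4)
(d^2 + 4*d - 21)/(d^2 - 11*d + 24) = (d + 7)/(d - 8)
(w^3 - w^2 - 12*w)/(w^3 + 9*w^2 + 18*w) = (w - 4)/(w + 6)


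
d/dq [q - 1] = 1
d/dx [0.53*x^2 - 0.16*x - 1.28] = 1.06*x - 0.16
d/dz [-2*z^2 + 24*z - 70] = 24 - 4*z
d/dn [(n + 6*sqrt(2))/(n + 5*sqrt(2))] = -sqrt(2)/(n + 5*sqrt(2))^2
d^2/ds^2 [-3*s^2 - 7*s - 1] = -6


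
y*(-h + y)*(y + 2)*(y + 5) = -h*y^3 - 7*h*y^2 - 10*h*y + y^4 + 7*y^3 + 10*y^2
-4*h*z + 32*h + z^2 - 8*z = (-4*h + z)*(z - 8)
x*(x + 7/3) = x^2 + 7*x/3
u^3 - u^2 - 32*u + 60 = (u - 5)*(u - 2)*(u + 6)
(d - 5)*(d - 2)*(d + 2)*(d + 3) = d^4 - 2*d^3 - 19*d^2 + 8*d + 60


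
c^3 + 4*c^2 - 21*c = c*(c - 3)*(c + 7)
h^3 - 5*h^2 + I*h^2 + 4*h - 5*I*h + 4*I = (h - 4)*(h - 1)*(h + I)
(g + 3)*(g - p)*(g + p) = g^3 + 3*g^2 - g*p^2 - 3*p^2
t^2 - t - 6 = (t - 3)*(t + 2)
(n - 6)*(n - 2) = n^2 - 8*n + 12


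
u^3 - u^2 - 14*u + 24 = (u - 3)*(u - 2)*(u + 4)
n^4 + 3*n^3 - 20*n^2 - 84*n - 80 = (n - 5)*(n + 2)^2*(n + 4)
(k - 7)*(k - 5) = k^2 - 12*k + 35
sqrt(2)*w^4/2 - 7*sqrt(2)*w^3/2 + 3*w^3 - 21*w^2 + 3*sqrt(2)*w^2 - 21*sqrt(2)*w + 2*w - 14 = (w - 7)*(w + sqrt(2))^2*(sqrt(2)*w/2 + 1)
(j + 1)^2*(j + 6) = j^3 + 8*j^2 + 13*j + 6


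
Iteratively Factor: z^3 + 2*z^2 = (z + 2)*(z^2) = z*(z + 2)*(z)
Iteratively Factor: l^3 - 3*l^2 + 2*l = (l - 2)*(l^2 - l) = (l - 2)*(l - 1)*(l)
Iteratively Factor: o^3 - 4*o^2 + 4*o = (o - 2)*(o^2 - 2*o) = (o - 2)^2*(o)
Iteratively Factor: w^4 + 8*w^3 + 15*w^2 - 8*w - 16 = (w + 1)*(w^3 + 7*w^2 + 8*w - 16) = (w + 1)*(w + 4)*(w^2 + 3*w - 4) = (w + 1)*(w + 4)^2*(w - 1)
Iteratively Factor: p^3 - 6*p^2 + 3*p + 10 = (p - 2)*(p^2 - 4*p - 5) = (p - 2)*(p + 1)*(p - 5)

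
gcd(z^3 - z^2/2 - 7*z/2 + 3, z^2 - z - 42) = 1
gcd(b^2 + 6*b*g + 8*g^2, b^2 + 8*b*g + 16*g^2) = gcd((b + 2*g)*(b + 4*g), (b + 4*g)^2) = b + 4*g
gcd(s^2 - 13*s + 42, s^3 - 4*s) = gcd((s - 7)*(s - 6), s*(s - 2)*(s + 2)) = 1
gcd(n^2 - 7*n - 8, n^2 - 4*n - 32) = n - 8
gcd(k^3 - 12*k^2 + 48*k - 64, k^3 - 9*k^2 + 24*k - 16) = k^2 - 8*k + 16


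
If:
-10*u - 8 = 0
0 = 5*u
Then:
No Solution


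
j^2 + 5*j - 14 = (j - 2)*(j + 7)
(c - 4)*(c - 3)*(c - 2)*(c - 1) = c^4 - 10*c^3 + 35*c^2 - 50*c + 24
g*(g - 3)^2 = g^3 - 6*g^2 + 9*g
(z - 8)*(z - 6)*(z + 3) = z^3 - 11*z^2 + 6*z + 144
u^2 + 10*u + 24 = (u + 4)*(u + 6)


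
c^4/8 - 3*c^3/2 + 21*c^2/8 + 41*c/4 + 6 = (c/4 + 1/4)*(c/2 + 1/2)*(c - 8)*(c - 6)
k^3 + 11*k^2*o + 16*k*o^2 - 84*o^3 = (k - 2*o)*(k + 6*o)*(k + 7*o)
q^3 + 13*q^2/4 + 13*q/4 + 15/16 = (q + 1/2)*(q + 5/4)*(q + 3/2)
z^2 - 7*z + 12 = (z - 4)*(z - 3)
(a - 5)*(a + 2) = a^2 - 3*a - 10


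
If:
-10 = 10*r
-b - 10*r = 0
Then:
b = 10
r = -1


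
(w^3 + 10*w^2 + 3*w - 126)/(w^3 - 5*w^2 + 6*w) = (w^2 + 13*w + 42)/(w*(w - 2))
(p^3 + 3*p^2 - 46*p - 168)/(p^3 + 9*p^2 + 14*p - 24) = (p - 7)/(p - 1)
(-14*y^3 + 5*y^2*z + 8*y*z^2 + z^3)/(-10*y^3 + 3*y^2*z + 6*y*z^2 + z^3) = (7*y + z)/(5*y + z)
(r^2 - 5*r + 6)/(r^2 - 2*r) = (r - 3)/r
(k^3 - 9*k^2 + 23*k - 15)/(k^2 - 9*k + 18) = (k^2 - 6*k + 5)/(k - 6)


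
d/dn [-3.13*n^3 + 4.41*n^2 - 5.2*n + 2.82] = -9.39*n^2 + 8.82*n - 5.2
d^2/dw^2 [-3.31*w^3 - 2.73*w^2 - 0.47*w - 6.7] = -19.86*w - 5.46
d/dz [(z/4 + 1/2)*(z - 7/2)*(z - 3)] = 3*z^2/4 - 9*z/4 - 5/8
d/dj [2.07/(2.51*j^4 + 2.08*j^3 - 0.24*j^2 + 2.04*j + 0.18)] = (-20.7828*j^3 - 12.9168*j^2 + 0.9936*j - 4.2228)/(2.51*j^4 + 2.08*j^3 - 0.24*j^2 + 2.04*j + 0.18)^2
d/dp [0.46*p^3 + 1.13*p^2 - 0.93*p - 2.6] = 1.38*p^2 + 2.26*p - 0.93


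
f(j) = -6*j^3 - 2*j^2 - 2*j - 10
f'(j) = -18*j^2 - 4*j - 2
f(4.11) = -468.56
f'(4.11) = -322.50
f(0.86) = -17.02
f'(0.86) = -18.75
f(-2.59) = 86.01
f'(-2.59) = -112.39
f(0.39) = -11.44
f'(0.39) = -6.30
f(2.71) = -149.52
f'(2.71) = -145.03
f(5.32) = -980.66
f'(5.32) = -532.72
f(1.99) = -69.18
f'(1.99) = -81.24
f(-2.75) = 105.16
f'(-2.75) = -127.12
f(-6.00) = 1226.00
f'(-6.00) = -626.00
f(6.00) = -1390.00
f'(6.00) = -674.00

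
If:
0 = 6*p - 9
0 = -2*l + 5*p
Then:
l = 15/4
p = 3/2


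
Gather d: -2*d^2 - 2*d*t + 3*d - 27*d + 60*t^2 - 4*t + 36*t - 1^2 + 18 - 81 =-2*d^2 + d*(-2*t - 24) + 60*t^2 + 32*t - 64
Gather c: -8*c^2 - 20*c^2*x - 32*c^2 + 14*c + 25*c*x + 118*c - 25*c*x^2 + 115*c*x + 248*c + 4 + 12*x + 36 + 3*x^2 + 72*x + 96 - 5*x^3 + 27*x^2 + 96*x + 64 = c^2*(-20*x - 40) + c*(-25*x^2 + 140*x + 380) - 5*x^3 + 30*x^2 + 180*x + 200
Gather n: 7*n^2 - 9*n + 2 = 7*n^2 - 9*n + 2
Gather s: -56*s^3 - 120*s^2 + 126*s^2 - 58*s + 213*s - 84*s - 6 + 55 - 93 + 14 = -56*s^3 + 6*s^2 + 71*s - 30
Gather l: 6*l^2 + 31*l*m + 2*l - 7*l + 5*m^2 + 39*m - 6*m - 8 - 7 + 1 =6*l^2 + l*(31*m - 5) + 5*m^2 + 33*m - 14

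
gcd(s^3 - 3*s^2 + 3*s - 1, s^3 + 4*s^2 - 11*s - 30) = 1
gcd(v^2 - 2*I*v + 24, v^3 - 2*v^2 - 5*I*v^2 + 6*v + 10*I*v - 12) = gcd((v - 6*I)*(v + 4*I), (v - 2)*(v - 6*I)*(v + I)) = v - 6*I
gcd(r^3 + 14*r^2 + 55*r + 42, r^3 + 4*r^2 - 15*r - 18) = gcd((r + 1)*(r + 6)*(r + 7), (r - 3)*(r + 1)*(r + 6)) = r^2 + 7*r + 6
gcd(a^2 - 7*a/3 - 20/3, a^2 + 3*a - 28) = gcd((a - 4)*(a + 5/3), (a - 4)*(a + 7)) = a - 4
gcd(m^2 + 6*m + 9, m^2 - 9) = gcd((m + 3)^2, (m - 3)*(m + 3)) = m + 3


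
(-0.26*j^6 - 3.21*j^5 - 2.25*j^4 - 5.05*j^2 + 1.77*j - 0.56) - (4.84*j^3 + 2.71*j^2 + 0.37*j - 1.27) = -0.26*j^6 - 3.21*j^5 - 2.25*j^4 - 4.84*j^3 - 7.76*j^2 + 1.4*j + 0.71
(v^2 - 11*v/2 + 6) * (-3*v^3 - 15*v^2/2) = -3*v^5 + 9*v^4 + 93*v^3/4 - 45*v^2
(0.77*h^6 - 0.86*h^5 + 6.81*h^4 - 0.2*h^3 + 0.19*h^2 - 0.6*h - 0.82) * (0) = 0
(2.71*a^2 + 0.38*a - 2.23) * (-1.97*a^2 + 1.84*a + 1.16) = -5.3387*a^4 + 4.2378*a^3 + 8.2359*a^2 - 3.6624*a - 2.5868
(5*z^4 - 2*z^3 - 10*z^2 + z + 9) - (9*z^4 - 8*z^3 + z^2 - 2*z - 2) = -4*z^4 + 6*z^3 - 11*z^2 + 3*z + 11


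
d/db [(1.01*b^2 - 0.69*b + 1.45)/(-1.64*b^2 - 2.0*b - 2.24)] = (-3.1516*b^2 + 0.231199999999999*b + 4.4456)/(2.6896*b^4 + 6.56*b^3 + 11.3472*b^2 + 8.96*b + 5.0176)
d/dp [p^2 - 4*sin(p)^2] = 2*p - 4*sin(2*p)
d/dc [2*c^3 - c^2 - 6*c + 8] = 6*c^2 - 2*c - 6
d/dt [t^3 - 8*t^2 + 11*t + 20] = 3*t^2 - 16*t + 11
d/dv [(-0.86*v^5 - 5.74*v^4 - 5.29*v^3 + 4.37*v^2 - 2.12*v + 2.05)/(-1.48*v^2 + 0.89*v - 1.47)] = (3.8184*v^6 + 13.9288*v^5 - 1.1756*v^4 + 24.335*v^3 + 24.0806*v^2 - 6.7798*v + 1.2919)/(2.1904*v^4 - 2.6344*v^3 + 5.1433*v^2 - 2.6166*v + 2.1609)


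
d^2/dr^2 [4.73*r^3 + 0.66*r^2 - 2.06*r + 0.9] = 28.38*r + 1.32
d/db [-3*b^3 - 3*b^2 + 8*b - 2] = -9*b^2 - 6*b + 8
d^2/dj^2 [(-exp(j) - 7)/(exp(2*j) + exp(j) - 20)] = (-exp(4*j) - 27*exp(3*j) - 141*exp(2*j) - 587*exp(j) - 540)*exp(j)/(exp(6*j) + 3*exp(5*j) - 57*exp(4*j) - 119*exp(3*j) + 1140*exp(2*j) + 1200*exp(j) - 8000)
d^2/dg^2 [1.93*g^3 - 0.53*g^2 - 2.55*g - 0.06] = 11.58*g - 1.06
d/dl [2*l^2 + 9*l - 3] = 4*l + 9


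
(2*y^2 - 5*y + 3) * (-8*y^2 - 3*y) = -16*y^4 + 34*y^3 - 9*y^2 - 9*y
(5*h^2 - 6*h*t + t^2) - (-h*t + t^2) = 5*h^2 - 5*h*t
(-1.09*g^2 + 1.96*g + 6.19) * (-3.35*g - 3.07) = 3.6515*g^3 - 3.2197*g^2 - 26.7537*g - 19.0033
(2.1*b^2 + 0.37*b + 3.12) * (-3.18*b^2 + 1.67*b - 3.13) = -6.678*b^4 + 2.3304*b^3 - 15.8767*b^2 + 4.0523*b - 9.7656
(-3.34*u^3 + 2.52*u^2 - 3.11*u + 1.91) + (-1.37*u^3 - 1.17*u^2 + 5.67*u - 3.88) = -4.71*u^3 + 1.35*u^2 + 2.56*u - 1.97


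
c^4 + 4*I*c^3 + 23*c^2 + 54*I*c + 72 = (c - 4*I)*(c - I)*(c + 3*I)*(c + 6*I)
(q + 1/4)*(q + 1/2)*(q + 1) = q^3 + 7*q^2/4 + 7*q/8 + 1/8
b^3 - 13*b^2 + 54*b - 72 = (b - 6)*(b - 4)*(b - 3)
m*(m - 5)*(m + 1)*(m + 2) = m^4 - 2*m^3 - 13*m^2 - 10*m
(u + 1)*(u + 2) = u^2 + 3*u + 2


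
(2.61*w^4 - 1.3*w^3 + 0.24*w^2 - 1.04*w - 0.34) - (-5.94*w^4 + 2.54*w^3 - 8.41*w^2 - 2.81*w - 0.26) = 8.55*w^4 - 3.84*w^3 + 8.65*w^2 + 1.77*w - 0.08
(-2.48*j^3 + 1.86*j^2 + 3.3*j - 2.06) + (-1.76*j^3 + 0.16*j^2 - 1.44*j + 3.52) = -4.24*j^3 + 2.02*j^2 + 1.86*j + 1.46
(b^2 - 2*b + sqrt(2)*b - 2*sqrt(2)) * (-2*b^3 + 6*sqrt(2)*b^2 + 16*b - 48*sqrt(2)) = -2*b^5 + 4*b^4 + 4*sqrt(2)*b^4 - 8*sqrt(2)*b^3 + 28*b^3 - 56*b^2 - 32*sqrt(2)*b^2 - 96*b + 64*sqrt(2)*b + 192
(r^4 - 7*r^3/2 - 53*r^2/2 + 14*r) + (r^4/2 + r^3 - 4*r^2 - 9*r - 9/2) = 3*r^4/2 - 5*r^3/2 - 61*r^2/2 + 5*r - 9/2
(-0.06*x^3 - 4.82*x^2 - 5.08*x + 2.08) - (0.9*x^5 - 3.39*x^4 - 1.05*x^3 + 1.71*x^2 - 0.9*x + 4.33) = -0.9*x^5 + 3.39*x^4 + 0.99*x^3 - 6.53*x^2 - 4.18*x - 2.25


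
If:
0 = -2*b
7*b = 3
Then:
No Solution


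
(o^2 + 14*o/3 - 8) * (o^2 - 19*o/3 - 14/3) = o^4 - 5*o^3/3 - 380*o^2/9 + 260*o/9 + 112/3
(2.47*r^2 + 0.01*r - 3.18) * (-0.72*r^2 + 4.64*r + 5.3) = -1.7784*r^4 + 11.4536*r^3 + 15.427*r^2 - 14.7022*r - 16.854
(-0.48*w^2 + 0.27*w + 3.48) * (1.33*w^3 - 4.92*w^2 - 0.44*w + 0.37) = -0.6384*w^5 + 2.7207*w^4 + 3.5112*w^3 - 17.418*w^2 - 1.4313*w + 1.2876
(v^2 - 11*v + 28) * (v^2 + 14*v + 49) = v^4 + 3*v^3 - 77*v^2 - 147*v + 1372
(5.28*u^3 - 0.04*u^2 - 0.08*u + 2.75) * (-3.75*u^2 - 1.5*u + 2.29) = -19.8*u^5 - 7.77*u^4 + 12.4512*u^3 - 10.2841*u^2 - 4.3082*u + 6.2975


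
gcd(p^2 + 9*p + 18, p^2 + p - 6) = p + 3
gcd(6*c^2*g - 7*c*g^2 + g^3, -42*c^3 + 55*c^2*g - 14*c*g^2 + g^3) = 6*c^2 - 7*c*g + g^2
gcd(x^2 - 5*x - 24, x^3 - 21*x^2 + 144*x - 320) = x - 8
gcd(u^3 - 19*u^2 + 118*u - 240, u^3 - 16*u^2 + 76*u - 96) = u^2 - 14*u + 48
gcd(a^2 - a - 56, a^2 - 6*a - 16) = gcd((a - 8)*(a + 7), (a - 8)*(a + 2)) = a - 8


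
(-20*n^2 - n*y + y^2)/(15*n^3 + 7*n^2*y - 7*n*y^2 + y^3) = (4*n + y)/(-3*n^2 - 2*n*y + y^2)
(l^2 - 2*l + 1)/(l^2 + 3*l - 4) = (l - 1)/(l + 4)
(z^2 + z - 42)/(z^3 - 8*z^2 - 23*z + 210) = (z + 7)/(z^2 - 2*z - 35)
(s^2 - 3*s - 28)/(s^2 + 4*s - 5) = (s^2 - 3*s - 28)/(s^2 + 4*s - 5)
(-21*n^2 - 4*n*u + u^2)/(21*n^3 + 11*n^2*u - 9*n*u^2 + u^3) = (3*n + u)/(-3*n^2 - 2*n*u + u^2)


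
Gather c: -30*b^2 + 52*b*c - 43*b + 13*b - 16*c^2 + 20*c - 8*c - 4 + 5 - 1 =-30*b^2 - 30*b - 16*c^2 + c*(52*b + 12)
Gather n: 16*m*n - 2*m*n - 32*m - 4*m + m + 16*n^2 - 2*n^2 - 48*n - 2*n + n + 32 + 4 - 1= -35*m + 14*n^2 + n*(14*m - 49) + 35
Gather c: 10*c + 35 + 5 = 10*c + 40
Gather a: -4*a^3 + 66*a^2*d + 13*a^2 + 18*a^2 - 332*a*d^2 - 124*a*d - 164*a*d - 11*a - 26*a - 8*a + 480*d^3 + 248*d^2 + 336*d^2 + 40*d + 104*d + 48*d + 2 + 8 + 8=-4*a^3 + a^2*(66*d + 31) + a*(-332*d^2 - 288*d - 45) + 480*d^3 + 584*d^2 + 192*d + 18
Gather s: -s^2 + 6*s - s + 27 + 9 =-s^2 + 5*s + 36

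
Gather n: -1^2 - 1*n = -n - 1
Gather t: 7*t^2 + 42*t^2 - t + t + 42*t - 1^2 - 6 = 49*t^2 + 42*t - 7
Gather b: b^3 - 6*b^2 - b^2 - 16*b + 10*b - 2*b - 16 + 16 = b^3 - 7*b^2 - 8*b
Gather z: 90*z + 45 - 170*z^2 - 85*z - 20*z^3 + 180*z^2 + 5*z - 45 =-20*z^3 + 10*z^2 + 10*z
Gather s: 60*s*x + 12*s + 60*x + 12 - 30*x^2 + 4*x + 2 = s*(60*x + 12) - 30*x^2 + 64*x + 14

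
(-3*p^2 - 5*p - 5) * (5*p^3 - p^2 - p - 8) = -15*p^5 - 22*p^4 - 17*p^3 + 34*p^2 + 45*p + 40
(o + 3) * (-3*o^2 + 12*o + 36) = -3*o^3 + 3*o^2 + 72*o + 108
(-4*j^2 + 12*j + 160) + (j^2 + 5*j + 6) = -3*j^2 + 17*j + 166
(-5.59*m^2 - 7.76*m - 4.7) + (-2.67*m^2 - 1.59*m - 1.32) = -8.26*m^2 - 9.35*m - 6.02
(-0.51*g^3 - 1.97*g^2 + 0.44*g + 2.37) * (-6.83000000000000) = 3.4833*g^3 + 13.4551*g^2 - 3.0052*g - 16.1871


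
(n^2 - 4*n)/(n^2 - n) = (n - 4)/(n - 1)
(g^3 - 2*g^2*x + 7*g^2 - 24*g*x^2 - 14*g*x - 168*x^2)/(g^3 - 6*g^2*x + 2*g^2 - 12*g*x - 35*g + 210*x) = (g + 4*x)/(g - 5)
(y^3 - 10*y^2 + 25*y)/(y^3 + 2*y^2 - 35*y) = (y - 5)/(y + 7)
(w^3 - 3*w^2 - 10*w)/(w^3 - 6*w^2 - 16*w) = (w - 5)/(w - 8)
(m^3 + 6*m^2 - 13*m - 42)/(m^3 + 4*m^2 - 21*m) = (m + 2)/m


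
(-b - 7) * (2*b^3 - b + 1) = -2*b^4 - 14*b^3 + b^2 + 6*b - 7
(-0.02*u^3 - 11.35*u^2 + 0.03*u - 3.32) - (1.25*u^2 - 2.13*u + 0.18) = -0.02*u^3 - 12.6*u^2 + 2.16*u - 3.5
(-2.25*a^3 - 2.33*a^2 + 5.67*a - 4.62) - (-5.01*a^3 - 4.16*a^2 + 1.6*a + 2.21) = 2.76*a^3 + 1.83*a^2 + 4.07*a - 6.83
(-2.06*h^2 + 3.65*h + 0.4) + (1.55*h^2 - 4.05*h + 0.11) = -0.51*h^2 - 0.4*h + 0.51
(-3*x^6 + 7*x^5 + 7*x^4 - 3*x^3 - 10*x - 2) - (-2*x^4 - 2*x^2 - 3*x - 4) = -3*x^6 + 7*x^5 + 9*x^4 - 3*x^3 + 2*x^2 - 7*x + 2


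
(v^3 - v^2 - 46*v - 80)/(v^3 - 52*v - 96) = (v + 5)/(v + 6)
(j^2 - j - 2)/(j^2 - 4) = (j + 1)/(j + 2)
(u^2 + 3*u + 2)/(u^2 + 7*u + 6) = (u + 2)/(u + 6)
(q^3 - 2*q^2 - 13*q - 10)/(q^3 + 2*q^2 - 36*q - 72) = (q^2 - 4*q - 5)/(q^2 - 36)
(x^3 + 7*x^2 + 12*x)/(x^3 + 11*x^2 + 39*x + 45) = x*(x + 4)/(x^2 + 8*x + 15)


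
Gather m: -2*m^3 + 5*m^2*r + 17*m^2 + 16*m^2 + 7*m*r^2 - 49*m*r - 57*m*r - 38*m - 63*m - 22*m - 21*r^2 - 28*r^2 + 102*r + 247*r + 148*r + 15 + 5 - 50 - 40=-2*m^3 + m^2*(5*r + 33) + m*(7*r^2 - 106*r - 123) - 49*r^2 + 497*r - 70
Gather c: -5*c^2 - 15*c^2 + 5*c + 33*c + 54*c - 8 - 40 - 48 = -20*c^2 + 92*c - 96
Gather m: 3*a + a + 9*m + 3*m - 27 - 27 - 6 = 4*a + 12*m - 60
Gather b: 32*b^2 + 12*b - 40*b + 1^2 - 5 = 32*b^2 - 28*b - 4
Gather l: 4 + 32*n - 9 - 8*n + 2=24*n - 3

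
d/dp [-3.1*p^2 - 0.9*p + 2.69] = -6.2*p - 0.9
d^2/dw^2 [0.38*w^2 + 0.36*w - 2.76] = 0.760000000000000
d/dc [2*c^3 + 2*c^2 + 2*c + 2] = 6*c^2 + 4*c + 2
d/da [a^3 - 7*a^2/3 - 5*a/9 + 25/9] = 3*a^2 - 14*a/3 - 5/9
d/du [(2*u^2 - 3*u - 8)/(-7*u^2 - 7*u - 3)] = (-35*u^2 - 124*u - 47)/(49*u^4 + 98*u^3 + 91*u^2 + 42*u + 9)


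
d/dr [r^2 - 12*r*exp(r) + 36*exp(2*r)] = -12*r*exp(r) + 2*r + 72*exp(2*r) - 12*exp(r)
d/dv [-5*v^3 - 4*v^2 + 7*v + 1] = -15*v^2 - 8*v + 7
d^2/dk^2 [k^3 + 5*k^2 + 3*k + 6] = 6*k + 10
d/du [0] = 0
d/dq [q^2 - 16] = 2*q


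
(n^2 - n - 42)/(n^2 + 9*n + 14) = (n^2 - n - 42)/(n^2 + 9*n + 14)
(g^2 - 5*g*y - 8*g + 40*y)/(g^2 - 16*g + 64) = (g - 5*y)/(g - 8)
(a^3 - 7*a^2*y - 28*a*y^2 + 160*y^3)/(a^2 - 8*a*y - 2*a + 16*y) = (a^2 + a*y - 20*y^2)/(a - 2)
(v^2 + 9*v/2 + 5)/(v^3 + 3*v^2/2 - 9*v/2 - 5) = (v + 2)/(v^2 - v - 2)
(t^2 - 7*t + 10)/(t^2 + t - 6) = (t - 5)/(t + 3)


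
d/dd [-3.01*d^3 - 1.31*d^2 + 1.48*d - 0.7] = -9.03*d^2 - 2.62*d + 1.48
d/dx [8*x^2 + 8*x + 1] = 16*x + 8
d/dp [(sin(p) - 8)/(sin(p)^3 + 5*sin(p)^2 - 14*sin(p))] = (-2*sin(p)^3 + 19*sin(p)^2 + 80*sin(p) - 112)*cos(p)/((sin(p) - 2)^2*(sin(p) + 7)^2*sin(p)^2)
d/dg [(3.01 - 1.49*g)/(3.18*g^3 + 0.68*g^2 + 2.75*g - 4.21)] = (9.4764*g^3 - 27.7022*g^2 - 4.0936*g - 2.0046)/(10.1124*g^6 + 4.3248*g^5 + 17.9524*g^4 - 23.0356*g^3 + 1.8369*g^2 - 23.155*g + 17.7241)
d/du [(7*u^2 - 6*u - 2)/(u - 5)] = (7*u^2 - 70*u + 32)/(u^2 - 10*u + 25)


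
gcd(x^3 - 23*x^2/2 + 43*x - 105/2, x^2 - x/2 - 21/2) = x - 7/2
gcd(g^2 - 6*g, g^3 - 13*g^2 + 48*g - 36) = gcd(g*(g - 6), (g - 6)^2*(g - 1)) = g - 6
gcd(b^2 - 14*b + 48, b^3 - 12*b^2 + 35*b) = 1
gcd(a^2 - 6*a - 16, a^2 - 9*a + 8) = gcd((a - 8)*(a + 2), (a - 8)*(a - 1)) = a - 8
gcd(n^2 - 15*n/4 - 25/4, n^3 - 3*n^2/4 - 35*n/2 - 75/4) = n^2 - 15*n/4 - 25/4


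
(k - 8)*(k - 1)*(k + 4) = k^3 - 5*k^2 - 28*k + 32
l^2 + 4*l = l*(l + 4)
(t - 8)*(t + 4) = t^2 - 4*t - 32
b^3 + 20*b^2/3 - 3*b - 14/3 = (b - 1)*(b + 2/3)*(b + 7)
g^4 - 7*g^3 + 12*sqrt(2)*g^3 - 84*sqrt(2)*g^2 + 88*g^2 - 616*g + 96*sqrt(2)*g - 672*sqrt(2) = (g - 7)*(g + 2*sqrt(2))*(g + 4*sqrt(2))*(g + 6*sqrt(2))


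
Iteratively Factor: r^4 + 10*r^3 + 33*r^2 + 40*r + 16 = (r + 4)*(r^3 + 6*r^2 + 9*r + 4) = (r + 1)*(r + 4)*(r^2 + 5*r + 4) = (r + 1)*(r + 4)^2*(r + 1)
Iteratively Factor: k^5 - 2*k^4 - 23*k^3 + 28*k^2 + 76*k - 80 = (k + 2)*(k^4 - 4*k^3 - 15*k^2 + 58*k - 40) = (k - 5)*(k + 2)*(k^3 + k^2 - 10*k + 8) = (k - 5)*(k - 2)*(k + 2)*(k^2 + 3*k - 4) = (k - 5)*(k - 2)*(k + 2)*(k + 4)*(k - 1)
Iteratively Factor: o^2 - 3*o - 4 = (o + 1)*(o - 4)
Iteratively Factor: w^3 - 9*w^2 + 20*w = (w)*(w^2 - 9*w + 20) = w*(w - 5)*(w - 4)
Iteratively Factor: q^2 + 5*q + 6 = (q + 3)*(q + 2)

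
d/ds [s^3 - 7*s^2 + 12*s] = 3*s^2 - 14*s + 12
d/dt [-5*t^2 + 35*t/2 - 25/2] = 35/2 - 10*t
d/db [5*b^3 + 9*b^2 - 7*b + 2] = 15*b^2 + 18*b - 7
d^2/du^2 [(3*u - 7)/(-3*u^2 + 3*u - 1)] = 6*(-3*(2*u - 1)^2*(3*u - 7) + (9*u - 10)*(3*u^2 - 3*u + 1))/(3*u^2 - 3*u + 1)^3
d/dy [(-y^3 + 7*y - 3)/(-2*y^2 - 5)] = (2*y^4 + 29*y^2 - 12*y - 35)/(4*y^4 + 20*y^2 + 25)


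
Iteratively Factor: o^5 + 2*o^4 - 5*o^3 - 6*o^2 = (o - 2)*(o^4 + 4*o^3 + 3*o^2) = (o - 2)*(o + 3)*(o^3 + o^2) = (o - 2)*(o + 1)*(o + 3)*(o^2) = o*(o - 2)*(o + 1)*(o + 3)*(o)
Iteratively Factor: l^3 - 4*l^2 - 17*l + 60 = (l - 3)*(l^2 - l - 20) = (l - 5)*(l - 3)*(l + 4)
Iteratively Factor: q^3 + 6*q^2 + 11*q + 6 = (q + 3)*(q^2 + 3*q + 2) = (q + 2)*(q + 3)*(q + 1)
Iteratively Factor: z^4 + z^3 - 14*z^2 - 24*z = (z)*(z^3 + z^2 - 14*z - 24) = z*(z + 3)*(z^2 - 2*z - 8) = z*(z - 4)*(z + 3)*(z + 2)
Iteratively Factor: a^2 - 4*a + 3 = (a - 1)*(a - 3)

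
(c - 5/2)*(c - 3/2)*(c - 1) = c^3 - 5*c^2 + 31*c/4 - 15/4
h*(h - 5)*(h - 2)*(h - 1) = h^4 - 8*h^3 + 17*h^2 - 10*h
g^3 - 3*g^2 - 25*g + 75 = (g - 5)*(g - 3)*(g + 5)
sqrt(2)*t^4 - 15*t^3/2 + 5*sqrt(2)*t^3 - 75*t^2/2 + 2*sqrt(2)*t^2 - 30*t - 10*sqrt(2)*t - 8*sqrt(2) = (t + 1)*(t + 4)*(t - 4*sqrt(2))*(sqrt(2)*t + 1/2)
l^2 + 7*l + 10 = (l + 2)*(l + 5)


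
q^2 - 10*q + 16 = (q - 8)*(q - 2)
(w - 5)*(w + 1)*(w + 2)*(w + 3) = w^4 + w^3 - 19*w^2 - 49*w - 30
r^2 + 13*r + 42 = (r + 6)*(r + 7)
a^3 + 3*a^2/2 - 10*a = a*(a - 5/2)*(a + 4)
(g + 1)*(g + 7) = g^2 + 8*g + 7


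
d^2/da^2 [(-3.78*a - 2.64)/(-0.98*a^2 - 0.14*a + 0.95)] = ((1.96*a + 0.14)*(3.78*a + 2.64)*(3.92*a + 0.28) - (22.2264*a + 6.2328)*(0.98*a^2 + 0.14*a - 0.95))/(0.98*a^2 + 0.14*a - 0.95)^3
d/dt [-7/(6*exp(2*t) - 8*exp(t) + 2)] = (21*exp(t) - 14)*exp(t)/(3*exp(2*t) - 4*exp(t) + 1)^2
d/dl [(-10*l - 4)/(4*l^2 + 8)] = (5*l^2 + 4*l - 10)/(2*(l^4 + 4*l^2 + 4))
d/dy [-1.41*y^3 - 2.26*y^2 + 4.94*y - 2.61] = -4.23*y^2 - 4.52*y + 4.94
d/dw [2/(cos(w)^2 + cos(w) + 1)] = 2*(2*cos(w) + 1)*sin(w)/(cos(w)^2 + cos(w) + 1)^2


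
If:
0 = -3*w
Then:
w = 0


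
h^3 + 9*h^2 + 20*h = h*(h + 4)*(h + 5)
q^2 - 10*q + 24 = (q - 6)*(q - 4)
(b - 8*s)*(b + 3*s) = b^2 - 5*b*s - 24*s^2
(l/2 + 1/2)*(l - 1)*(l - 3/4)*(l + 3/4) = l^4/2 - 25*l^2/32 + 9/32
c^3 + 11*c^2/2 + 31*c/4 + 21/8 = (c + 1/2)*(c + 3/2)*(c + 7/2)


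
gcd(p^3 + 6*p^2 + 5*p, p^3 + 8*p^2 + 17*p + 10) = p^2 + 6*p + 5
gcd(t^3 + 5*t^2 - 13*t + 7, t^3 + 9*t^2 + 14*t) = t + 7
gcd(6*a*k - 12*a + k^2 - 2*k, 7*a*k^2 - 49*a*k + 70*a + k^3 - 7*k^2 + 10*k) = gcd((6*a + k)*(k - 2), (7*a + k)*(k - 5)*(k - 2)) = k - 2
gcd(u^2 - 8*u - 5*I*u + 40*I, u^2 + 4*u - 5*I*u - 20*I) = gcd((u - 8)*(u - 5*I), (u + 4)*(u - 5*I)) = u - 5*I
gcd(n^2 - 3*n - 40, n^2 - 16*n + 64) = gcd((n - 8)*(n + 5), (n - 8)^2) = n - 8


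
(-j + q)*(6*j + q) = -6*j^2 + 5*j*q + q^2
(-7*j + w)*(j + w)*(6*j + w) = -42*j^3 - 43*j^2*w + w^3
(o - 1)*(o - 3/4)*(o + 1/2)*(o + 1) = o^4 - o^3/4 - 11*o^2/8 + o/4 + 3/8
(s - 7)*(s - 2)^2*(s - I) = s^4 - 11*s^3 - I*s^3 + 32*s^2 + 11*I*s^2 - 28*s - 32*I*s + 28*I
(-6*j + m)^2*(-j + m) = -36*j^3 + 48*j^2*m - 13*j*m^2 + m^3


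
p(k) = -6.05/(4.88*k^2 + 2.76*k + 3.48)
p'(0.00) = 1.38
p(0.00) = -1.74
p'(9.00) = 0.00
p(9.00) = -0.01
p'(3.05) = 0.06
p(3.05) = -0.11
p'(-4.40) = -0.03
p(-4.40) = -0.07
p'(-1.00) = -1.35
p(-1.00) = -1.08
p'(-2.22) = -0.25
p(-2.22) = -0.28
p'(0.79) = 0.84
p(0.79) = -0.69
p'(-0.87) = -1.52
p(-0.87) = -1.27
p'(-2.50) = -0.18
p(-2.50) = -0.22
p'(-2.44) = -0.19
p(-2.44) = -0.23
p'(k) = -6.05*(-9.76*k - 2.76)/(4.88*k^2 + 2.76*k + 3.48)^2 = (59.048*k + 16.698)/(4.88*k^2 + 2.76*k + 3.48)^2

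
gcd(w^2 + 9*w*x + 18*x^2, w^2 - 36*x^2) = w + 6*x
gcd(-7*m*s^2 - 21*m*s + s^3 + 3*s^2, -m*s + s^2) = s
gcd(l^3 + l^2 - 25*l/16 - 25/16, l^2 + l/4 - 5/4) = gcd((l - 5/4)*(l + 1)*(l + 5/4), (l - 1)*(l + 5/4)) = l + 5/4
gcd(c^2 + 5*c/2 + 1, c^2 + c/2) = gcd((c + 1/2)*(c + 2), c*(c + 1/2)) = c + 1/2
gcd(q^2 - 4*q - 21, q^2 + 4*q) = 1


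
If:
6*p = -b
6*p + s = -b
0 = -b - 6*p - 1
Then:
No Solution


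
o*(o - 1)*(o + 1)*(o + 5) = o^4 + 5*o^3 - o^2 - 5*o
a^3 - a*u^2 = a*(a - u)*(a + u)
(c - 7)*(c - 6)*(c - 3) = c^3 - 16*c^2 + 81*c - 126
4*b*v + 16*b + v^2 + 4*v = (4*b + v)*(v + 4)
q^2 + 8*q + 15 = (q + 3)*(q + 5)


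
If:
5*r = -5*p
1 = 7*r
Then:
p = -1/7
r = 1/7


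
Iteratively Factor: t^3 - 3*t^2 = (t)*(t^2 - 3*t) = t^2*(t - 3)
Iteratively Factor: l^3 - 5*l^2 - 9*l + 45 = (l + 3)*(l^2 - 8*l + 15) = (l - 5)*(l + 3)*(l - 3)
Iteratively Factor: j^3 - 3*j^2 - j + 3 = (j - 1)*(j^2 - 2*j - 3) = (j - 1)*(j + 1)*(j - 3)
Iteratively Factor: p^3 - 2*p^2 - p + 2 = (p - 1)*(p^2 - p - 2) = (p - 2)*(p - 1)*(p + 1)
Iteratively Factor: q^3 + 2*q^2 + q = (q + 1)*(q^2 + q) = (q + 1)^2*(q)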